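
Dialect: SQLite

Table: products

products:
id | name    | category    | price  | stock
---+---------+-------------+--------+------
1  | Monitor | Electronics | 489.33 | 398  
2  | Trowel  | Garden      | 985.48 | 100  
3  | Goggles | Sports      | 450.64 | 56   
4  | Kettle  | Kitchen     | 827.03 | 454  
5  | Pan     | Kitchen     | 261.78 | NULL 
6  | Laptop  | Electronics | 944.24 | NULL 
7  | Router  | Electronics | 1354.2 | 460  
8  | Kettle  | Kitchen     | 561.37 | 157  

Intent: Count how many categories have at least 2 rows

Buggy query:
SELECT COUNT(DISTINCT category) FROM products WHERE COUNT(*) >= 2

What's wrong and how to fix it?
Bug: WHERE filters individual rows, not groups, so a group-level COUNT is invalid there

Fix: Group first with HAVING COUNT(*) >= 2, then COUNT the resulting groups

Corrected query:
SELECT COUNT(*) FROM (SELECT category FROM products GROUP BY category HAVING COUNT(*) >= 2)

Result:
COUNT(*)
--------
2       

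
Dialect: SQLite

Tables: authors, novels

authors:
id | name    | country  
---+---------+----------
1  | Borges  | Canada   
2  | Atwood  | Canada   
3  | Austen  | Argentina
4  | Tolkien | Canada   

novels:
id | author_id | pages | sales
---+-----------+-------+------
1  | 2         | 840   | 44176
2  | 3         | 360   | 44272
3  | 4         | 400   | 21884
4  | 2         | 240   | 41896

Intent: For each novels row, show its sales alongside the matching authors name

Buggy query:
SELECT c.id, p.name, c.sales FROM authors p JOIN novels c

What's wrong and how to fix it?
Bug: Missing join condition: each novels row is matched to all authors rows instead of just its own

Fix: Add ON c.author_id = p.id to the JOIN

Corrected query:
SELECT c.id, p.name, c.sales FROM authors p JOIN novels c ON c.author_id = p.id

Result:
id | name    | sales
---+---------+------
1  | Atwood  | 44176
2  | Austen  | 44272
3  | Tolkien | 21884
4  | Atwood  | 41896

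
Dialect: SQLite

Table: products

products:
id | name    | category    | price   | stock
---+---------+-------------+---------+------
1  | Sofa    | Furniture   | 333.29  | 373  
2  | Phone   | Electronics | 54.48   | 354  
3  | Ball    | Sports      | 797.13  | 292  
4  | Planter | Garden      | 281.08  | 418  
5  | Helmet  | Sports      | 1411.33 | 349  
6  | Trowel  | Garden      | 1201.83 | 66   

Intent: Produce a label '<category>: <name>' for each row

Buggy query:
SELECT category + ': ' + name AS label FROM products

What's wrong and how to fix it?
Bug: SQLite uses || for string concatenation; + coerces text to numbers (yielding 0)

Fix: Use the || operator for string concatenation

Corrected query:
SELECT category || ': ' || name AS label FROM products

Result:
label             
------------------
Furniture: Sofa   
Electronics: Phone
Sports: Ball      
Garden: Planter   
Sports: Helmet    
Garden: Trowel    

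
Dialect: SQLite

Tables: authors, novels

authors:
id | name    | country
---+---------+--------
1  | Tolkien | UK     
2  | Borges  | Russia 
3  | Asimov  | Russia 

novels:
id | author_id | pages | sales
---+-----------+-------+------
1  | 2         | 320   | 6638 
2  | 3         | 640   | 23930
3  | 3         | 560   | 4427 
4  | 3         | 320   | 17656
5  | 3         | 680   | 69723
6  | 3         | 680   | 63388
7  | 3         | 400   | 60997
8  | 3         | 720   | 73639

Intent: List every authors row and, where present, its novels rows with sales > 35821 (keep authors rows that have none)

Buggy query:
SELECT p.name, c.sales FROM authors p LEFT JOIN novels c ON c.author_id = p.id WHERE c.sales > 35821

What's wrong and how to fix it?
Bug: A WHERE condition on the right-hand table after LEFT JOIN drops unmatched parents

Fix: Put 'c.sales > 35821' in the JOIN's ON clause instead of WHERE

Corrected query:
SELECT p.name, c.sales FROM authors p LEFT JOIN novels c ON c.author_id = p.id AND c.sales > 35821

Result:
name    | sales
--------+------
Tolkien | NULL 
Borges  | NULL 
Asimov  | 60997
Asimov  | 63388
Asimov  | 69723
Asimov  | 73639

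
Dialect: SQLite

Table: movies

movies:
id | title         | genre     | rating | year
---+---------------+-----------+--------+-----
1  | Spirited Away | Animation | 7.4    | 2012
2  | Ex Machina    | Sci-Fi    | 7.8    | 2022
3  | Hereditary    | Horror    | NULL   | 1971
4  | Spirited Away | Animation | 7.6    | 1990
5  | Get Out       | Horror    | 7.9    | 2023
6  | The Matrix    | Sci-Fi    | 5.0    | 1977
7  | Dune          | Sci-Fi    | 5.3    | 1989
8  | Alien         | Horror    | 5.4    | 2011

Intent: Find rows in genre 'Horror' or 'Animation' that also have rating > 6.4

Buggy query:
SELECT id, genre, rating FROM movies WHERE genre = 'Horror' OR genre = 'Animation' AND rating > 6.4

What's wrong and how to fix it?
Bug: Without parentheses, AND is evaluated before OR, so the rating filter only applies to the 'Animation' branch

Fix: Add parentheses around the OR so the AND applies to both alternatives

Corrected query:
SELECT id, genre, rating FROM movies WHERE (genre = 'Horror' OR genre = 'Animation') AND rating > 6.4

Result:
id | genre     | rating
---+-----------+-------
1  | Animation | 7.4   
4  | Animation | 7.6   
5  | Horror    | 7.9   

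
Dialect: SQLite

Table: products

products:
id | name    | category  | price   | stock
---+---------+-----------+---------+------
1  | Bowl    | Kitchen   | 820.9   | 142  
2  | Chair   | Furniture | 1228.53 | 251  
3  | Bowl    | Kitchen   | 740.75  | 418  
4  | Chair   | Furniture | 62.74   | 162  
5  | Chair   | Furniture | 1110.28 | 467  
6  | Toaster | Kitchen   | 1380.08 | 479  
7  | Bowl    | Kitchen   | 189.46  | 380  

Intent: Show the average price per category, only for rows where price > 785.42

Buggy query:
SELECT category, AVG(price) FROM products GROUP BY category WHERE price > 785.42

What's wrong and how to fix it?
Bug: WHERE cannot follow GROUP BY

Fix: Place WHERE between FROM and GROUP BY

Corrected query:
SELECT category, AVG(price) FROM products WHERE price > 785.42 GROUP BY category

Result:
category  | AVG(price)
----------+-----------
Furniture | 1169.405  
Kitchen   | 1100.49   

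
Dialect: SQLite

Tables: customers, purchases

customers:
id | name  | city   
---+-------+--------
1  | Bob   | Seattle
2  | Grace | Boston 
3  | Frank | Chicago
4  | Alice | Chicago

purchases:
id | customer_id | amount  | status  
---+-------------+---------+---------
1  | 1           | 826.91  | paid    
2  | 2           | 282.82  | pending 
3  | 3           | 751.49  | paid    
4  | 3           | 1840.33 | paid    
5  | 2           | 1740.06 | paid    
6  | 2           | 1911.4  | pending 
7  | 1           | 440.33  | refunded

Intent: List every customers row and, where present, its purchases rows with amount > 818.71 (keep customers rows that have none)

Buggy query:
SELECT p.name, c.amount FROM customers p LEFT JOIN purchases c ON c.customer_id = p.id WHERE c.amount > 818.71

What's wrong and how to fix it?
Bug: Filtering c.amount in WHERE discards the NULL rows produced by LEFT JOIN, turning it into an inner join

Fix: Move the right-table condition into the ON clause so unmatched parents are kept

Corrected query:
SELECT p.name, c.amount FROM customers p LEFT JOIN purchases c ON c.customer_id = p.id AND c.amount > 818.71

Result:
name  | amount 
------+--------
Bob   | 826.91 
Grace | 1740.06
Grace | 1911.4 
Frank | 1840.33
Alice | NULL   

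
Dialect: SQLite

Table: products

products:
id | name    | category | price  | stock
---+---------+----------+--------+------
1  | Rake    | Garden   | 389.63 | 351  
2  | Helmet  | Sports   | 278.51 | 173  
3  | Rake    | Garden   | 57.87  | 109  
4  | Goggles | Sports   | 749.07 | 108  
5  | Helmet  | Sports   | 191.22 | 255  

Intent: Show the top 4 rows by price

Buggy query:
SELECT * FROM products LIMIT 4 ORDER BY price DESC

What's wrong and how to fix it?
Bug: LIMIT must come after ORDER BY

Fix: Swap the clauses: ORDER BY first, then LIMIT

Corrected query:
SELECT * FROM products ORDER BY price DESC LIMIT 4

Result:
id | name    | category | price  | stock
---+---------+----------+--------+------
4  | Goggles | Sports   | 749.07 | 108  
1  | Rake    | Garden   | 389.63 | 351  
2  | Helmet  | Sports   | 278.51 | 173  
5  | Helmet  | Sports   | 191.22 | 255  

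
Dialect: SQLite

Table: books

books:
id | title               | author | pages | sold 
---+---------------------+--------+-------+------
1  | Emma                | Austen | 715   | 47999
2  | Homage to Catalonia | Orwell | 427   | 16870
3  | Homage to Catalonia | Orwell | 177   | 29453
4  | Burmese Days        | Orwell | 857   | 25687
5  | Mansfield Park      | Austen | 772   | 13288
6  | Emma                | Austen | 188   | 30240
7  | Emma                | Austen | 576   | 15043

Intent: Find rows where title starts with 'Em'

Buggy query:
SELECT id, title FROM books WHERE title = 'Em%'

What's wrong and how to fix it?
Bug: '=' compares the literal string including the % character; pattern matching needs LIKE

Fix: Use LIKE for wildcard pattern matching

Corrected query:
SELECT id, title FROM books WHERE title LIKE 'Em%'

Result:
id | title
---+------
1  | Emma 
6  | Emma 
7  | Emma 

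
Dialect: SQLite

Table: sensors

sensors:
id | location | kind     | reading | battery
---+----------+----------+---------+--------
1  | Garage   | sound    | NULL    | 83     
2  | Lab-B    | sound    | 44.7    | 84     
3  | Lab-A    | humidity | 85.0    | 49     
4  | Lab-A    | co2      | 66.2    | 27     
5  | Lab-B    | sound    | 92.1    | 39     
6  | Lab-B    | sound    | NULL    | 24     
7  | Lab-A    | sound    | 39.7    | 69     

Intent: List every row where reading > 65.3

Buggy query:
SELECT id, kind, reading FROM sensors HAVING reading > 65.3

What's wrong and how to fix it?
Bug: This is a non-aggregate query (no GROUP BY, no aggregates), so in SQLite the HAVING clause is invalid here; a row-level condition belongs in WHERE

Fix: Replace HAVING with WHERE since the condition applies to individual rows

Corrected query:
SELECT id, kind, reading FROM sensors WHERE reading > 65.3

Result:
id | kind     | reading
---+----------+--------
3  | humidity | 85     
4  | co2      | 66.2   
5  | sound    | 92.1   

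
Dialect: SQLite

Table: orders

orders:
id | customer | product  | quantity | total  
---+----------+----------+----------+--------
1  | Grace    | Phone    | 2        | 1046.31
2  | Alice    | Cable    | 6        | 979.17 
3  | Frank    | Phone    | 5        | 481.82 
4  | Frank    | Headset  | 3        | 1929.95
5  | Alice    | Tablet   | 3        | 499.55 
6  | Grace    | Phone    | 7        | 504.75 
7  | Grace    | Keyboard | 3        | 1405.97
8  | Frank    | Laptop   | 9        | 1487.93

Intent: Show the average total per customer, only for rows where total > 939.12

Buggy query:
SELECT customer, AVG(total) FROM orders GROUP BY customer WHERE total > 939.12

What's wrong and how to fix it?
Bug: Row-level WHERE must come before GROUP BY in the clause order

Fix: Place WHERE between FROM and GROUP BY

Corrected query:
SELECT customer, AVG(total) FROM orders WHERE total > 939.12 GROUP BY customer

Result:
customer | AVG(total)
---------+-----------
Alice    | 979.17    
Frank    | 1708.94   
Grace    | 1226.14   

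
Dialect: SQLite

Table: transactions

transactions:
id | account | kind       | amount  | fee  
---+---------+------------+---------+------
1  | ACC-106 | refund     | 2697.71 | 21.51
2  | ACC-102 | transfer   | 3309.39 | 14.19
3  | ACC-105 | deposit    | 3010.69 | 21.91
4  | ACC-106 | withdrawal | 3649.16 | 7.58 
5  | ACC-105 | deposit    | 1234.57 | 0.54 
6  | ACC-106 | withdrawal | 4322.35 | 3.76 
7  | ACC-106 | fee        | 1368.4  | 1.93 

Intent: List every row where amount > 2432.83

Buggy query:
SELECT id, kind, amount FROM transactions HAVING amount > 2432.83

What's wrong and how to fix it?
Bug: HAVING filters the output of aggregation, but this query has no GROUP BY and no aggregate functions, so SQLite rejects it (HAVING clause on a non-aggregate query); the condition here is per row

Fix: Replace HAVING with WHERE since the condition applies to individual rows

Corrected query:
SELECT id, kind, amount FROM transactions WHERE amount > 2432.83

Result:
id | kind       | amount 
---+------------+--------
1  | refund     | 2697.71
2  | transfer   | 3309.39
3  | deposit    | 3010.69
4  | withdrawal | 3649.16
6  | withdrawal | 4322.35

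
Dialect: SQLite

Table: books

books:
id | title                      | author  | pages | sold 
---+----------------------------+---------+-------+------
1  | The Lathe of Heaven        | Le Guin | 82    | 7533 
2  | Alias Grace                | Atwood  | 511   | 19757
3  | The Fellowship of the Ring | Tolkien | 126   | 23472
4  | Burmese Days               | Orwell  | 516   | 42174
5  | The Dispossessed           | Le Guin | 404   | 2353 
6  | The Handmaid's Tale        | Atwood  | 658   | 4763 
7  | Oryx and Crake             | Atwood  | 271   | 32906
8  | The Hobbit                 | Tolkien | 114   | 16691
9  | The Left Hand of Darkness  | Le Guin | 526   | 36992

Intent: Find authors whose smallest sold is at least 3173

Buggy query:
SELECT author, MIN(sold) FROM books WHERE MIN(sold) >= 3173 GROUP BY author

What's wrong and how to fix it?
Bug: MIN() in WHERE is a misuse of aggregate

Fix: Use HAVING for the per-group MIN condition

Corrected query:
SELECT author, MIN(sold) FROM books GROUP BY author HAVING MIN(sold) >= 3173

Result:
author  | MIN(sold)
--------+----------
Atwood  | 4763     
Orwell  | 42174    
Tolkien | 16691    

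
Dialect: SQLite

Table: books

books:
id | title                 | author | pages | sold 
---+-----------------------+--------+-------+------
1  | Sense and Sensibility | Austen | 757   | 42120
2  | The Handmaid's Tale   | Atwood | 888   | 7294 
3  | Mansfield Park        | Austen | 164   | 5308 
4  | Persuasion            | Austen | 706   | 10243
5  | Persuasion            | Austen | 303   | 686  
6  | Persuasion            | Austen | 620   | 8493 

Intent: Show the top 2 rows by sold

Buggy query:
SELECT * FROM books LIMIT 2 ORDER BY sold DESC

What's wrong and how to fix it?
Bug: LIMIT must come after ORDER BY

Fix: Swap the clauses: ORDER BY first, then LIMIT

Corrected query:
SELECT * FROM books ORDER BY sold DESC LIMIT 2

Result:
id | title                 | author | pages | sold 
---+-----------------------+--------+-------+------
1  | Sense and Sensibility | Austen | 757   | 42120
4  | Persuasion            | Austen | 706   | 10243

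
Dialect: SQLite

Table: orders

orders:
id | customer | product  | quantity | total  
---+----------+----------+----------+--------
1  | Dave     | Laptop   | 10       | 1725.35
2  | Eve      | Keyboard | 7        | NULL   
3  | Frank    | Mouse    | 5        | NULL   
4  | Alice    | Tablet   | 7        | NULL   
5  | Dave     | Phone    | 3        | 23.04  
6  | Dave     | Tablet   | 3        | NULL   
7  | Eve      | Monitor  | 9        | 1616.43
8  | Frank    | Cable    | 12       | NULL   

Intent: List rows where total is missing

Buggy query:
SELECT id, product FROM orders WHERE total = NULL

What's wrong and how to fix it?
Bug: '= NULL' is always unknown in SQL three-valued logic, so no rows match

Fix: Use IS NULL to test for NULL

Corrected query:
SELECT id, product FROM orders WHERE total IS NULL

Result:
id | product 
---+---------
2  | Keyboard
3  | Mouse   
4  | Tablet  
6  | Tablet  
8  | Cable   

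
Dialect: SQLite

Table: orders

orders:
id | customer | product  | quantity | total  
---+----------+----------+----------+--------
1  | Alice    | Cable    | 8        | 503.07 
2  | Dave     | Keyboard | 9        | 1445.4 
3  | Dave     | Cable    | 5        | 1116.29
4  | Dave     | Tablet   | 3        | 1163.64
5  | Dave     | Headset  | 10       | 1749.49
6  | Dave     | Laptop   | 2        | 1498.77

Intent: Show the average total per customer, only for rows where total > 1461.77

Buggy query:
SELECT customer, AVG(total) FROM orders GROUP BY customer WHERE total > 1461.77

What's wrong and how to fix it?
Bug: Row-level WHERE must come before GROUP BY in the clause order

Fix: Place WHERE between FROM and GROUP BY

Corrected query:
SELECT customer, AVG(total) FROM orders WHERE total > 1461.77 GROUP BY customer

Result:
customer | AVG(total)
---------+-----------
Dave     | 1624.13   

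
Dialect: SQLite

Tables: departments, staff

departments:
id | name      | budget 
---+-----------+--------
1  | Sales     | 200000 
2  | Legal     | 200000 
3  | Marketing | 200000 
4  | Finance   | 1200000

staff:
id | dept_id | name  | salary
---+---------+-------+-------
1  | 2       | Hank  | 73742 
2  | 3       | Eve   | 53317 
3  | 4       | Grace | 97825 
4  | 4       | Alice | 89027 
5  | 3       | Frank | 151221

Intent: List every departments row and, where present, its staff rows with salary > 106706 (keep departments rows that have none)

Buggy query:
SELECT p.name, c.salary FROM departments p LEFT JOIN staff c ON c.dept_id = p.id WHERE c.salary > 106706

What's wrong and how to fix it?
Bug: A WHERE condition on the right-hand table after LEFT JOIN drops unmatched parents

Fix: Move the right-table condition into the ON clause so unmatched parents are kept

Corrected query:
SELECT p.name, c.salary FROM departments p LEFT JOIN staff c ON c.dept_id = p.id AND c.salary > 106706

Result:
name      | salary
----------+-------
Sales     | NULL  
Legal     | NULL  
Marketing | 151221
Finance   | NULL  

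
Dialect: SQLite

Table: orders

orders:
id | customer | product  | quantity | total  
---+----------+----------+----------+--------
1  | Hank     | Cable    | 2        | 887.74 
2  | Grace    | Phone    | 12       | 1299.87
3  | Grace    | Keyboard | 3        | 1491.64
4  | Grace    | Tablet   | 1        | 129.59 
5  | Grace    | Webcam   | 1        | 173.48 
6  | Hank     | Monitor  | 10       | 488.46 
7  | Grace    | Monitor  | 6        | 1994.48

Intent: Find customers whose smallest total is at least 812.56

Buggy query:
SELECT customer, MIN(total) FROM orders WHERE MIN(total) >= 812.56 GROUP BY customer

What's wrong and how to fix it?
Bug: MIN() in WHERE is a misuse of aggregate

Fix: Replace WHERE with HAVING after the GROUP BY

Corrected query:
SELECT customer, MIN(total) FROM orders GROUP BY customer HAVING MIN(total) >= 812.56

Result:
(no rows)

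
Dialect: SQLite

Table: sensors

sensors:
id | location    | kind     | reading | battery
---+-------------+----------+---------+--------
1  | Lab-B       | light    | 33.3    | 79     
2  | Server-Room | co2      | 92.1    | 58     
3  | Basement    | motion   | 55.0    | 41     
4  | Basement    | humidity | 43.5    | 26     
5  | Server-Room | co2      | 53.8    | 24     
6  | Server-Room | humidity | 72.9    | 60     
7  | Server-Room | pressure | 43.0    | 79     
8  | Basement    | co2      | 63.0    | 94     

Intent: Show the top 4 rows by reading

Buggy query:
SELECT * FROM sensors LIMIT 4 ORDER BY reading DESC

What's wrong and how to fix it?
Bug: ORDER BY cannot follow LIMIT; LIMIT is the final clause

Fix: Sort with ORDER BY, then apply LIMIT

Corrected query:
SELECT * FROM sensors ORDER BY reading DESC LIMIT 4

Result:
id | location    | kind     | reading | battery
---+-------------+----------+---------+--------
2  | Server-Room | co2      | 92.1    | 58     
6  | Server-Room | humidity | 72.9    | 60     
8  | Basement    | co2      | 63      | 94     
3  | Basement    | motion   | 55      | 41     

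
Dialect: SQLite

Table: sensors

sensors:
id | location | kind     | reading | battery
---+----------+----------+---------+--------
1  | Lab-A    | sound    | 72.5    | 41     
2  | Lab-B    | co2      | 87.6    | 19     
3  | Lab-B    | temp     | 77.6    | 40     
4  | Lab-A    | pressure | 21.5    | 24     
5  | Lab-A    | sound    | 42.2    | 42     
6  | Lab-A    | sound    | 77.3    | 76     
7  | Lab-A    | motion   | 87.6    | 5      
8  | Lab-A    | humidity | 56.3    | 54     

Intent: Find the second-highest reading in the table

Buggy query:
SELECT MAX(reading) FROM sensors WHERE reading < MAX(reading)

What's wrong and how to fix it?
Bug: The inner MAX is an aggregate inside WHERE, which is not allowed

Fix: Put the inner MAX in a scalar subquery

Corrected query:
SELECT MAX(reading) FROM sensors WHERE reading < (SELECT MAX(reading) FROM sensors)

Result:
MAX(reading)
------------
77.6        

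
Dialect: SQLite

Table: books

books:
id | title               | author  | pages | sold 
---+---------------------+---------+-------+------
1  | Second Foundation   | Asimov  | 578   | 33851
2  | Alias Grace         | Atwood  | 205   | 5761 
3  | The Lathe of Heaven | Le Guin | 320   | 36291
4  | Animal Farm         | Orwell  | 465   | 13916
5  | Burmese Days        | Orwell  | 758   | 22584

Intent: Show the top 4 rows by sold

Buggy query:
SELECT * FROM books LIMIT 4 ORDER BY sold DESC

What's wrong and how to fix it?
Bug: LIMIT must come after ORDER BY

Fix: Sort with ORDER BY, then apply LIMIT

Corrected query:
SELECT * FROM books ORDER BY sold DESC LIMIT 4

Result:
id | title               | author  | pages | sold 
---+---------------------+---------+-------+------
3  | The Lathe of Heaven | Le Guin | 320   | 36291
1  | Second Foundation   | Asimov  | 578   | 33851
5  | Burmese Days        | Orwell  | 758   | 22584
4  | Animal Farm         | Orwell  | 465   | 13916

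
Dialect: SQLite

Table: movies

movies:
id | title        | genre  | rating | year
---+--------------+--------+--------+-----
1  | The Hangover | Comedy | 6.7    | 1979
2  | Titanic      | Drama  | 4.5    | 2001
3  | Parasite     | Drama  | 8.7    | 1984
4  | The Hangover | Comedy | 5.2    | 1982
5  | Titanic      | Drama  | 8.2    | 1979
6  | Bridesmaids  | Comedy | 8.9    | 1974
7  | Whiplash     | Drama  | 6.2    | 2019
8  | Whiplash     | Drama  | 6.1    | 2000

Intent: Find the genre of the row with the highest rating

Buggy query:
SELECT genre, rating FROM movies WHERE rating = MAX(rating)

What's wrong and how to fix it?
Bug: MAX(rating) is an aggregate and cannot be used directly in WHERE

Fix: Wrap MAX in a scalar subquery so WHERE compares against a single value

Corrected query:
SELECT genre, rating FROM movies WHERE rating = (SELECT MAX(rating) FROM movies)

Result:
genre  | rating
-------+-------
Comedy | 8.9   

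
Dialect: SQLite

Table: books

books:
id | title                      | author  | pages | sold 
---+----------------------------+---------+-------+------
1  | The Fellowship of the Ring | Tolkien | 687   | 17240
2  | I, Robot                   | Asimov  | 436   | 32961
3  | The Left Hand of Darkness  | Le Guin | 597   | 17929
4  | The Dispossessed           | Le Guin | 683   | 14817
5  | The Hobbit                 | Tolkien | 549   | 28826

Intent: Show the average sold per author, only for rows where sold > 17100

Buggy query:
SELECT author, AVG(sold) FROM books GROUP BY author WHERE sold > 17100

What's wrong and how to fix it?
Bug: Row-level WHERE must come before GROUP BY in the clause order

Fix: Move the WHERE clause before GROUP BY

Corrected query:
SELECT author, AVG(sold) FROM books WHERE sold > 17100 GROUP BY author

Result:
author  | AVG(sold)
--------+----------
Asimov  | 32961    
Le Guin | 17929    
Tolkien | 23033    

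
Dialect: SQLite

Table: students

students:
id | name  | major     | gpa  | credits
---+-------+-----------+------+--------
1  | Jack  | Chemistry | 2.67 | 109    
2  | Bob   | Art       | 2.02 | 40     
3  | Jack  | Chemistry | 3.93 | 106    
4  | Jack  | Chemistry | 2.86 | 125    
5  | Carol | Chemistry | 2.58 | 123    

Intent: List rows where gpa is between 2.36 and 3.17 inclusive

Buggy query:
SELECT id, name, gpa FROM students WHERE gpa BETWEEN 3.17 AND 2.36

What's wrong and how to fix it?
Bug: BETWEEN expects the lower bound first; with 3.17 AND 2.36 the range is empty

Fix: Write BETWEEN 2.36 AND 3.17

Corrected query:
SELECT id, name, gpa FROM students WHERE gpa BETWEEN 2.36 AND 3.17

Result:
id | name  | gpa 
---+-------+-----
1  | Jack  | 2.67
4  | Jack  | 2.86
5  | Carol | 2.58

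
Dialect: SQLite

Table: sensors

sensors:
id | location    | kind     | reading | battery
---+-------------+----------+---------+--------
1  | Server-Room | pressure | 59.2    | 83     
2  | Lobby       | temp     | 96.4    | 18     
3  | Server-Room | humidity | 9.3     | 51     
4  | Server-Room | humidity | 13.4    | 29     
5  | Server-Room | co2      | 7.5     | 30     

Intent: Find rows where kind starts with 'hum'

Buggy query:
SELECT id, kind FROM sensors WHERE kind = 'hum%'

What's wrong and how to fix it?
Bug: Wildcards only work with LIKE; '=' treats '%' as a literal character

Fix: Use LIKE for wildcard pattern matching

Corrected query:
SELECT id, kind FROM sensors WHERE kind LIKE 'hum%'

Result:
id | kind    
---+---------
3  | humidity
4  | humidity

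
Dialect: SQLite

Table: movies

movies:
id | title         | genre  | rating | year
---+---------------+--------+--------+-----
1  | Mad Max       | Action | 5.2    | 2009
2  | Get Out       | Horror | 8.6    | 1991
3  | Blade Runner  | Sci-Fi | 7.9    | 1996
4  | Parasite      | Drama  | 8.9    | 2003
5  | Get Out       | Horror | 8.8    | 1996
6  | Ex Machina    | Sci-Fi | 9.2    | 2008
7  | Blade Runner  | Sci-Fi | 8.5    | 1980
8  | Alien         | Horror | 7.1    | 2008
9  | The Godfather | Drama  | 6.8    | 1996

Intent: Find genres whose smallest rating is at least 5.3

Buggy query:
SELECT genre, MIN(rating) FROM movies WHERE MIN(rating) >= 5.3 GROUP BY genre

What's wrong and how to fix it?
Bug: MIN() in WHERE is a misuse of aggregate

Fix: Use HAVING for the per-group MIN condition

Corrected query:
SELECT genre, MIN(rating) FROM movies GROUP BY genre HAVING MIN(rating) >= 5.3

Result:
genre  | MIN(rating)
-------+------------
Drama  | 6.8        
Horror | 7.1        
Sci-Fi | 7.9        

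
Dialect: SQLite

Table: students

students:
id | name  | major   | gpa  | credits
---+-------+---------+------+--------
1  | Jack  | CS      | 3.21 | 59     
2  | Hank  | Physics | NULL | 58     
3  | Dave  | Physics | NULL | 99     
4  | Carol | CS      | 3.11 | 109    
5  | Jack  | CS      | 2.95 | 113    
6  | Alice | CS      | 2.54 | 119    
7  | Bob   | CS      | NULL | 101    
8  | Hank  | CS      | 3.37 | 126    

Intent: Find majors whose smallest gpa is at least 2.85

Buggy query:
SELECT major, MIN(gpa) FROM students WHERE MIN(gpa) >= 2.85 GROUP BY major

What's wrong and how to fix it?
Bug: Aggregates like MIN are computed per group after WHERE runs

Fix: Replace WHERE with HAVING after the GROUP BY

Corrected query:
SELECT major, MIN(gpa) FROM students GROUP BY major HAVING MIN(gpa) >= 2.85

Result:
(no rows)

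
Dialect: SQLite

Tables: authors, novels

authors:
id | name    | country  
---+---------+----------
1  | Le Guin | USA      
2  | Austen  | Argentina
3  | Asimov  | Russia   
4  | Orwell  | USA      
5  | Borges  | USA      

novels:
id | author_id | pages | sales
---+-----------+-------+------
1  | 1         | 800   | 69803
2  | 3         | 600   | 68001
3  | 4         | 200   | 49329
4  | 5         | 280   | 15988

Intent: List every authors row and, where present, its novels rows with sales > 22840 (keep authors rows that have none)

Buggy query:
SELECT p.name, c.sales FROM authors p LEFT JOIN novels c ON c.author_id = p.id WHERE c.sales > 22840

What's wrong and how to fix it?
Bug: A WHERE condition on the right-hand table after LEFT JOIN drops unmatched parents

Fix: Move the right-table condition into the ON clause so unmatched parents are kept

Corrected query:
SELECT p.name, c.sales FROM authors p LEFT JOIN novels c ON c.author_id = p.id AND c.sales > 22840

Result:
name    | sales
--------+------
Le Guin | 69803
Austen  | NULL 
Asimov  | 68001
Orwell  | 49329
Borges  | NULL 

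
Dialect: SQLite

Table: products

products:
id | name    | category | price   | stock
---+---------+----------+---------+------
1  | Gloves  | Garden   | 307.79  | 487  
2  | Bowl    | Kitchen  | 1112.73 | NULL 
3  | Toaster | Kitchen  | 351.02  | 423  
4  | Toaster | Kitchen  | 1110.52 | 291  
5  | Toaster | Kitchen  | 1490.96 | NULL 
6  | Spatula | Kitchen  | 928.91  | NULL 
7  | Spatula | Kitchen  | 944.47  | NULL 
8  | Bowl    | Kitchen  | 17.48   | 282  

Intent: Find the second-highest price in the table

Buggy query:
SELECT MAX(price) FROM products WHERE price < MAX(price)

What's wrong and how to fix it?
Bug: MAX(price) on the right of the comparison is an aggregate-in-WHERE error

Fix: Put the inner MAX in a scalar subquery

Corrected query:
SELECT MAX(price) FROM products WHERE price < (SELECT MAX(price) FROM products)

Result:
MAX(price)
----------
1112.73   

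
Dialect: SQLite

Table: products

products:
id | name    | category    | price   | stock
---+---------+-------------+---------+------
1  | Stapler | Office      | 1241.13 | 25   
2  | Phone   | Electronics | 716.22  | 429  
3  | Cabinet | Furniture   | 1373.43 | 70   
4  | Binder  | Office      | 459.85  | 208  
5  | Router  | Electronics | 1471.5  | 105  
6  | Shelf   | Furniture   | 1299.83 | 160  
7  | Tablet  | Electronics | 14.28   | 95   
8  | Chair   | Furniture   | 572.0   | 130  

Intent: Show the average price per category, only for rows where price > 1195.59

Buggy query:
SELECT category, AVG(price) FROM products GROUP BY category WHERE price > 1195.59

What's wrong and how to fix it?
Bug: Row-level WHERE must come before GROUP BY in the clause order

Fix: Move the WHERE clause before GROUP BY

Corrected query:
SELECT category, AVG(price) FROM products WHERE price > 1195.59 GROUP BY category

Result:
category    | AVG(price)
------------+-----------
Electronics | 1471.5    
Furniture   | 1336.63   
Office      | 1241.13   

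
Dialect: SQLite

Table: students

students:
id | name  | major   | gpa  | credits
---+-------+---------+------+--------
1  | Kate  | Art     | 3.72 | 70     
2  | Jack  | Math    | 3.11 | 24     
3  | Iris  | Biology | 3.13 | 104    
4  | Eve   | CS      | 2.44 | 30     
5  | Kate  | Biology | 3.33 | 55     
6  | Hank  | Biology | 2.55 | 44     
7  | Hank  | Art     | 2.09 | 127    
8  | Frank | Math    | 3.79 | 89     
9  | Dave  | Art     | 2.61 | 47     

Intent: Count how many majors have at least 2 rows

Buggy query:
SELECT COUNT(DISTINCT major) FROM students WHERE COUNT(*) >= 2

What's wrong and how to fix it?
Bug: WHERE filters individual rows, not groups, so a group-level COUNT is invalid there

Fix: Group first with HAVING COUNT(*) >= 2, then COUNT the resulting groups

Corrected query:
SELECT COUNT(*) FROM (SELECT major FROM students GROUP BY major HAVING COUNT(*) >= 2)

Result:
COUNT(*)
--------
3       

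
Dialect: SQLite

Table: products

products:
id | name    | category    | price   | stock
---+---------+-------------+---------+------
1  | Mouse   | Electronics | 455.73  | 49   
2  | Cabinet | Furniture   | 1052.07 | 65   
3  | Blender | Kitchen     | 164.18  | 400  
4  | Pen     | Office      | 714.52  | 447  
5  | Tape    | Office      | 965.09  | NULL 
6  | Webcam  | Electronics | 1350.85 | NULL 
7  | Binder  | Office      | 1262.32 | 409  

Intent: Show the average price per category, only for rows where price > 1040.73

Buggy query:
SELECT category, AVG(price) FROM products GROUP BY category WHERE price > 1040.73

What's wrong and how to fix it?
Bug: Row-level WHERE must come before GROUP BY in the clause order

Fix: Place WHERE between FROM and GROUP BY

Corrected query:
SELECT category, AVG(price) FROM products WHERE price > 1040.73 GROUP BY category

Result:
category    | AVG(price)
------------+-----------
Electronics | 1350.85   
Furniture   | 1052.07   
Office      | 1262.32   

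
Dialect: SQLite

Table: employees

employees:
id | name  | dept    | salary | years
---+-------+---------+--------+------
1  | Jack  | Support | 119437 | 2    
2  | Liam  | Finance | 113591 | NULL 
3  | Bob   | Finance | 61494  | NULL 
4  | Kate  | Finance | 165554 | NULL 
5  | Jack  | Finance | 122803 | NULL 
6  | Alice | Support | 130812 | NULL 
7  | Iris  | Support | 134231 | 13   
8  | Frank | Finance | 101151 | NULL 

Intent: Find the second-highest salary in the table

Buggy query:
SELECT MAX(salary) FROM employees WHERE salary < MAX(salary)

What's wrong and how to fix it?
Bug: The inner MAX is an aggregate inside WHERE, which is not allowed

Fix: Compute the overall MAX in a subquery, then take MAX of rows below it

Corrected query:
SELECT MAX(salary) FROM employees WHERE salary < (SELECT MAX(salary) FROM employees)

Result:
MAX(salary)
-----------
134231     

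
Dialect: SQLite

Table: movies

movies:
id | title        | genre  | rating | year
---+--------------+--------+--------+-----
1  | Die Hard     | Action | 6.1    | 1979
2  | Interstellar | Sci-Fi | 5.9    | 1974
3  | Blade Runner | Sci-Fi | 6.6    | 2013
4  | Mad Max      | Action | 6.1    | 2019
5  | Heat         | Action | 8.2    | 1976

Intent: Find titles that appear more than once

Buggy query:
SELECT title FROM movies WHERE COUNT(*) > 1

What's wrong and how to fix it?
Bug: WHERE can't reference COUNT(*); aggregates are computed after WHERE

Fix: GROUP BY title, then filter groups with HAVING COUNT(*) > 1

Corrected query:
SELECT title FROM movies GROUP BY title HAVING COUNT(*) > 1

Result:
(no rows)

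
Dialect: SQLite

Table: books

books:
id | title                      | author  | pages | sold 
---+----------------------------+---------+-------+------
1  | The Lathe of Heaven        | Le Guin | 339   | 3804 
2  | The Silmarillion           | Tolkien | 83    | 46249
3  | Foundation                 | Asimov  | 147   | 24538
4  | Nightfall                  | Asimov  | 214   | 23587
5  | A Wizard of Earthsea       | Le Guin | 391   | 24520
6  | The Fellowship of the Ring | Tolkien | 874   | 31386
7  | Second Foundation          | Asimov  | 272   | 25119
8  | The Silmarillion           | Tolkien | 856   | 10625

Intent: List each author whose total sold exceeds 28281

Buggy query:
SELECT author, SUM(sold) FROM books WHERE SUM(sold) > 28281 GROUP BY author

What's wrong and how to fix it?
Bug: WHERE runs before GROUP BY, so aggregates aren't available there

Fix: Move the aggregate condition to a HAVING clause

Corrected query:
SELECT author, SUM(sold) FROM books GROUP BY author HAVING SUM(sold) > 28281

Result:
author  | SUM(sold)
--------+----------
Asimov  | 73244    
Le Guin | 28324    
Tolkien | 88260    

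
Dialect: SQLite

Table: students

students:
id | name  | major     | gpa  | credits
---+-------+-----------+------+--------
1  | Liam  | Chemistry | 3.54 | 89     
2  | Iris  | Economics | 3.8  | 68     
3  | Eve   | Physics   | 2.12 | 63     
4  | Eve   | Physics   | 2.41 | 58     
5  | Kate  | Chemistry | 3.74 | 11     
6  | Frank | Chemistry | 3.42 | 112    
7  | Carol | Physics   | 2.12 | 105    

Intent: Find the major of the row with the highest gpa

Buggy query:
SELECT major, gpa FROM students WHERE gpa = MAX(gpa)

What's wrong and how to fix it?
Bug: MAX(gpa) is an aggregate and cannot be used directly in WHERE

Fix: Use a subquery: WHERE gpa = (SELECT MAX(gpa) FROM students)

Corrected query:
SELECT major, gpa FROM students WHERE gpa = (SELECT MAX(gpa) FROM students)

Result:
major     | gpa
----------+----
Economics | 3.8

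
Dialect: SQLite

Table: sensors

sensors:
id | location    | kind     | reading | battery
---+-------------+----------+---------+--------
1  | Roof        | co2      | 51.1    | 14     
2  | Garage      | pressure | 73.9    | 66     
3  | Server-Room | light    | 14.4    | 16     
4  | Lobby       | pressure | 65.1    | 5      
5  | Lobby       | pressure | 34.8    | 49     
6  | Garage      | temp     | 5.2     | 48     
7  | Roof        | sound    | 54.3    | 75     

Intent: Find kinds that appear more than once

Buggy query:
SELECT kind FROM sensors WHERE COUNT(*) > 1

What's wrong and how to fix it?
Bug: WHERE can't reference COUNT(*); aggregates are computed after WHERE

Fix: GROUP BY kind, then filter groups with HAVING COUNT(*) > 1

Corrected query:
SELECT kind FROM sensors GROUP BY kind HAVING COUNT(*) > 1

Result:
kind    
--------
pressure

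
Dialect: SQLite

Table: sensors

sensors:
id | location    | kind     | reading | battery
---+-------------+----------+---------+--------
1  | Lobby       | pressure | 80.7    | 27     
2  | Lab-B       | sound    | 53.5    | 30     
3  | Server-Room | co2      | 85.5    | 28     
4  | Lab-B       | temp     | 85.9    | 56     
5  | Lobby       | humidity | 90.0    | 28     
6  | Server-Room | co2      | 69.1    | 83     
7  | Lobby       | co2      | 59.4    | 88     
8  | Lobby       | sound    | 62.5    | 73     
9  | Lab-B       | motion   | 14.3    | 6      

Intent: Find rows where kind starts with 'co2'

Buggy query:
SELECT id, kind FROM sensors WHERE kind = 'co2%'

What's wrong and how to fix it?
Bug: Wildcards only work with LIKE; '=' treats '%' as a literal character

Fix: Replace '=' with LIKE so 'co2%' is treated as a pattern

Corrected query:
SELECT id, kind FROM sensors WHERE kind LIKE 'co2%'

Result:
id | kind
---+-----
3  | co2 
6  | co2 
7  | co2 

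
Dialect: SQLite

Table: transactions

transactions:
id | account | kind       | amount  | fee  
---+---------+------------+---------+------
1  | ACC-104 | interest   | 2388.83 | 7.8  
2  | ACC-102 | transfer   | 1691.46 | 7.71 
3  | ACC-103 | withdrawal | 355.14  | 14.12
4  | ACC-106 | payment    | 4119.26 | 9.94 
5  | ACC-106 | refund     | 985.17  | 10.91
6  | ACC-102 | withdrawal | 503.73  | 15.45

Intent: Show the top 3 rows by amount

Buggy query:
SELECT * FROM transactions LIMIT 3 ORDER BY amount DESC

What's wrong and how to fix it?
Bug: ORDER BY cannot follow LIMIT; LIMIT is the final clause

Fix: Sort with ORDER BY, then apply LIMIT

Corrected query:
SELECT * FROM transactions ORDER BY amount DESC LIMIT 3

Result:
id | account | kind     | amount  | fee 
---+---------+----------+---------+-----
4  | ACC-106 | payment  | 4119.26 | 9.94
1  | ACC-104 | interest | 2388.83 | 7.8 
2  | ACC-102 | transfer | 1691.46 | 7.71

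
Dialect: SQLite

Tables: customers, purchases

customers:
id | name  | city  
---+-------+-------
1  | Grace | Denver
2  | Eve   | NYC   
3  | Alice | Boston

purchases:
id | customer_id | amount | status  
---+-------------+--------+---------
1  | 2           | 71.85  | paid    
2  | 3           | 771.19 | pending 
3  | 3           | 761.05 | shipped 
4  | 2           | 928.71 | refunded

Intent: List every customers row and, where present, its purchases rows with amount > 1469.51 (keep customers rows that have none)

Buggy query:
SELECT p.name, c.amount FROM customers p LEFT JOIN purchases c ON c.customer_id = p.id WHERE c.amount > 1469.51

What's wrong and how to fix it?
Bug: Filtering c.amount in WHERE discards the NULL rows produced by LEFT JOIN, turning it into an inner join

Fix: Move the right-table condition into the ON clause so unmatched parents are kept

Corrected query:
SELECT p.name, c.amount FROM customers p LEFT JOIN purchases c ON c.customer_id = p.id AND c.amount > 1469.51

Result:
name  | amount
------+-------
Grace | NULL  
Eve   | NULL  
Alice | NULL  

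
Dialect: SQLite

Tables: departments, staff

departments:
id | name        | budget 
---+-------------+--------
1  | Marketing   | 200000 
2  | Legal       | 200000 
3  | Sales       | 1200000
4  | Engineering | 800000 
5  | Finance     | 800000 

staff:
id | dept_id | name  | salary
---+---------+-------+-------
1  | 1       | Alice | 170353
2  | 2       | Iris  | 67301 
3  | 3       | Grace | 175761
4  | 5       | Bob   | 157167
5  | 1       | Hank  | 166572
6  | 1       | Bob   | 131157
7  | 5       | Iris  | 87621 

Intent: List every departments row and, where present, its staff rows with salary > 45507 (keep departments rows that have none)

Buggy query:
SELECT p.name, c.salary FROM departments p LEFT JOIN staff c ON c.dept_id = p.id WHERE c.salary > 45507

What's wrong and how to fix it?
Bug: A WHERE condition on the right-hand table after LEFT JOIN drops unmatched parents

Fix: Move the right-table condition into the ON clause so unmatched parents are kept

Corrected query:
SELECT p.name, c.salary FROM departments p LEFT JOIN staff c ON c.dept_id = p.id AND c.salary > 45507

Result:
name        | salary
------------+-------
Marketing   | 131157
Marketing   | 166572
Marketing   | 170353
Legal       | 67301 
Sales       | 175761
Engineering | NULL  
Finance     | 87621 
Finance     | 157167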